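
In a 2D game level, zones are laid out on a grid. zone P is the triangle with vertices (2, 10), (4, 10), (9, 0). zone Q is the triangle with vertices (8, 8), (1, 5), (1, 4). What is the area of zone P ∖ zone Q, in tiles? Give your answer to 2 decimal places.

|zone P| = 10, |zone P∩zone Q| = 0.4187.
|zone P ∖ zone Q| = |zone P| − |zone P∩zone Q| = 10 − 0.4187 = 9.58.

9.58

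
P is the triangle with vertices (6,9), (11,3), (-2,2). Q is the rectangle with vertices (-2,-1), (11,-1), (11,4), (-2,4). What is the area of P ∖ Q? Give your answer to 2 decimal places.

|P| = 41.5, |P∩Q| = 16.7976.
|P ∖ Q| = |P| − |P∩Q| = 41.5 − 16.7976 = 24.70.

24.70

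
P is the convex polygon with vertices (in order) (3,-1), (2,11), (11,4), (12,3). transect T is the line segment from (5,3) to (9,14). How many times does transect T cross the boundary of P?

The segment meets the boundary at (6.606,7.417).

1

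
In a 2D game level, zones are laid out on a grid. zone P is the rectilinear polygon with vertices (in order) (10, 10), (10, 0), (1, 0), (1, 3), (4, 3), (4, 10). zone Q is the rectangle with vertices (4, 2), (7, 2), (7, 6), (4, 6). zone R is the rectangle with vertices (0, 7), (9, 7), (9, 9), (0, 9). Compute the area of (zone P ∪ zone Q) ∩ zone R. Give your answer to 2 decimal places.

The region (zone P ∪ zone Q) ∩ zone R is the polygon with vertices (4,9), (9,9), (9,7), (4,7).
By the shoelace formula its area is 10.00.

10.00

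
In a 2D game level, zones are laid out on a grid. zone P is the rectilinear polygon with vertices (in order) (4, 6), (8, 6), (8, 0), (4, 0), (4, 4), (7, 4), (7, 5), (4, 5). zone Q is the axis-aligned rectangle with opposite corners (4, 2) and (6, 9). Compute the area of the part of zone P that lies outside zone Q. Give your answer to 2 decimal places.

15.00

|zone P| = 21, |zone P∩zone Q| = 6.
|zone P ∖ zone Q| = |zone P| − |zone P∩zone Q| = 21 − 6 = 15.00.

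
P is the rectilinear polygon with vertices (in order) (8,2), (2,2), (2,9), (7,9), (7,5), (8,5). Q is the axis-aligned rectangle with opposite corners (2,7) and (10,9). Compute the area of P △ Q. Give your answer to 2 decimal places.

|P| = 38, |Q| = 16, |P∩Q| = 10.
|P △ Q| = |P| + |Q| − 2·|P∩Q| = 38 + 16 − 20 = 34.00.

34.00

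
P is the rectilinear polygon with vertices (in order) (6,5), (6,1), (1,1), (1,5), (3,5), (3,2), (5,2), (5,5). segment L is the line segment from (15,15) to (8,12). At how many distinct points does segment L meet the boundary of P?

0

The segment lies entirely outside P and never meets its boundary.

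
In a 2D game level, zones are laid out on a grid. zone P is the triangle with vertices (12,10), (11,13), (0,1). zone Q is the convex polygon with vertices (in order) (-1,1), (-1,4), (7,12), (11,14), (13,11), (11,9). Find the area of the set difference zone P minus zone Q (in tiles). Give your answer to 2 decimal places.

2.14

|zone P| = 22.5, |zone P∩zone Q| = 20.3571.
|zone P ∖ zone Q| = |zone P| − |zone P∩zone Q| = 22.5 − 20.3571 = 2.14.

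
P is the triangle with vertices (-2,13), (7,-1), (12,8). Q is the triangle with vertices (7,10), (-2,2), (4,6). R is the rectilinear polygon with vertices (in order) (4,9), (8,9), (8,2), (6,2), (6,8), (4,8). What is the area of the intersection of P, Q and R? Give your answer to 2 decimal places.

The intersection is the polygon with vertices (5.875,9), (6.25,9), (5.5,8), (4.75,8).
By the shoelace formula its area is 0.56.

0.56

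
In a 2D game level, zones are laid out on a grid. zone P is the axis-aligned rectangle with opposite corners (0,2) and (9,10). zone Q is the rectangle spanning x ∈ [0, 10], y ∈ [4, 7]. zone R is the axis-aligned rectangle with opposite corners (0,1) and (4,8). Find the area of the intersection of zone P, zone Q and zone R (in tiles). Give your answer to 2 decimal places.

12.00

The intersection is the polygon with vertices (0,4), (0,7), (4,7), (4,4).
By the shoelace formula its area is 12.00.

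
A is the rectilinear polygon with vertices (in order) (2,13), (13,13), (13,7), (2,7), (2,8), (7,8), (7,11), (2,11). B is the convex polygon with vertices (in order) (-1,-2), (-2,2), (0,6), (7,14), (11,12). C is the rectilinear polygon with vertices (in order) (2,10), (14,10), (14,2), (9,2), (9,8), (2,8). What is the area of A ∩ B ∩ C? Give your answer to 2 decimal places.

2.86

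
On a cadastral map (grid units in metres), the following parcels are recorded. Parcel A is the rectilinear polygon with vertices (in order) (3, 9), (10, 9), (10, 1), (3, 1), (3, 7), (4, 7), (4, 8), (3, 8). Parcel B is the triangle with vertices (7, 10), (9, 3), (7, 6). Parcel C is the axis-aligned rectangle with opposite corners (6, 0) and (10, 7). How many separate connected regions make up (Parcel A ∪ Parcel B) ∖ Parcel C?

1

(Parcel A ∪ Parcel B) ∖ Parcel C is a single connected region.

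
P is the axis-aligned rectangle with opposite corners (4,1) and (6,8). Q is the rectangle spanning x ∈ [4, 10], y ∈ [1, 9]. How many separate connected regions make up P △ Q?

P △ Q is a single connected region.

1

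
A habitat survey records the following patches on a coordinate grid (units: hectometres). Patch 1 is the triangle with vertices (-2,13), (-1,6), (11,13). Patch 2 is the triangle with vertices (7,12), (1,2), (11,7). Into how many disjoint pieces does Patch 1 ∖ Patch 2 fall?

1

Patch 1 ∖ Patch 2 is a single connected region.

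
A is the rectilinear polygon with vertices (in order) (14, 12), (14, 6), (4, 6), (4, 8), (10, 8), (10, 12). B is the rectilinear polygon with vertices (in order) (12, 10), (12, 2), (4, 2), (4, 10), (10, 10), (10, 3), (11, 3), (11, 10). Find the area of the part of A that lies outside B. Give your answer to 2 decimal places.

20.00

|A| = 36, |A∩B| = 16.
|A ∖ B| = |A| − |A∩B| = 36 − 16 = 20.00.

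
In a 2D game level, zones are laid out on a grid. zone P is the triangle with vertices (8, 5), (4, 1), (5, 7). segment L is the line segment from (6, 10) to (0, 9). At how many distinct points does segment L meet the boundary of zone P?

0

The segment lies entirely outside zone P and never meets its boundary.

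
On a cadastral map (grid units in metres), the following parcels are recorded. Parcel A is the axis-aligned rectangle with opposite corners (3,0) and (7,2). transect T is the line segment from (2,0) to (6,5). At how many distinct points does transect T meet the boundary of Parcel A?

The segment meets the boundary at (3.6,2), (3,1.25).

2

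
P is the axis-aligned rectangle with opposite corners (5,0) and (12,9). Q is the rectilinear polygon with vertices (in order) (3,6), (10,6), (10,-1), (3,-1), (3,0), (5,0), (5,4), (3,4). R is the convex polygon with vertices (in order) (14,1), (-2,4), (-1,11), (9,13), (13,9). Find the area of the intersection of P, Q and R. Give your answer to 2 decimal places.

18.91

The intersection is the polygon with vertices (10,6), (10,1.75), (5,2.688), (5,4), (5,6).
By the shoelace formula its area is 18.91.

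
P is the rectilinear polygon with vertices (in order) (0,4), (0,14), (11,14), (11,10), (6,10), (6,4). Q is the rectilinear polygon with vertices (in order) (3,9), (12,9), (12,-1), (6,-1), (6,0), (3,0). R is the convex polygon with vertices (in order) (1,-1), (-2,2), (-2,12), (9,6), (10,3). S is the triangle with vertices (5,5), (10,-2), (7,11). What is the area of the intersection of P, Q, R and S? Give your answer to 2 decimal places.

2.12

The intersection is the polygon with vertices (6,7.636), (6,4), (5.714,4), (5,5), (5.897,7.692).
By the shoelace formula its area is 2.12.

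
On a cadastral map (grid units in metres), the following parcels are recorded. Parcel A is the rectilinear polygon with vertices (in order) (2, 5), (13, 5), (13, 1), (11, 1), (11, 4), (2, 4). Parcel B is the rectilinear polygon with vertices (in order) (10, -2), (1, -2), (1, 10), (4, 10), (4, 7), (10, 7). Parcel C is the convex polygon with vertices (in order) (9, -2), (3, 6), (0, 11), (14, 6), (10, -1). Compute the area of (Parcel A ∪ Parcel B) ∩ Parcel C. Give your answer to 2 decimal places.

51.89

|Parcel A ∪ Parcel B| = 99.
|(Parcel A ∪ Parcel B) ∩ Parcel C| = 51.89.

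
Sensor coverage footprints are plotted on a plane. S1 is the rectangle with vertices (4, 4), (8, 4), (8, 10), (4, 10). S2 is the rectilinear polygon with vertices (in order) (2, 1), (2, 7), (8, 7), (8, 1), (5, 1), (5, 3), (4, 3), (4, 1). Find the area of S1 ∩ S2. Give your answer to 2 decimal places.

12.00

The intersection is the polygon with vertices (8,4), (4,4), (4,7), (8,7).
By the shoelace formula its area is 12.00.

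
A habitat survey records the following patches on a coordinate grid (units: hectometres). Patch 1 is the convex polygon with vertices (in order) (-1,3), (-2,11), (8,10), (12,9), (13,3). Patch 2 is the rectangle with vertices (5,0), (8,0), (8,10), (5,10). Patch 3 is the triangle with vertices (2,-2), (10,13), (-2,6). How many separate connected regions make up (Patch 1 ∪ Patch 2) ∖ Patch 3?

3

(Patch 1 ∪ Patch 2) ∖ Patch 3 splits into 3 disjoint pieces (area 16.8364, area 48.2843, area 0.3333).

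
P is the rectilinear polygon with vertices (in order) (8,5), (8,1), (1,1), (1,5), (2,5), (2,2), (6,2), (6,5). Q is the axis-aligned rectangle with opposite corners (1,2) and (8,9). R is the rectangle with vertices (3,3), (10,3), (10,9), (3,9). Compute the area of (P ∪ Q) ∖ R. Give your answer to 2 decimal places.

|P ∪ Q| = 56.
|(P ∪ Q) ∩ R| = 30.
|(P ∪ Q) ∖ R| = 56 − 30 = 26.00.

26.00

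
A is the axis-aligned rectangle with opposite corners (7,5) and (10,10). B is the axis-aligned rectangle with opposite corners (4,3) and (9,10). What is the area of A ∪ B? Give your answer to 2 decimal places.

By inclusion–exclusion:
Individual areas: |A| = 15, |B| = 35.
|A∩B|: x∈[7,9], y∈[5,10] → 2·5 = 10.
|A ∪ B| = 50 − 10 = 40.00.

40.00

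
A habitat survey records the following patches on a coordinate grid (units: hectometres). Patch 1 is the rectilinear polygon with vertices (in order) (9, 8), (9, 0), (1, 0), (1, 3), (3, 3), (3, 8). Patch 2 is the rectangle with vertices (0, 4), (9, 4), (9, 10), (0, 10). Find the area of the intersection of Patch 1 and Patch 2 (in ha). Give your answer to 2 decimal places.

The intersection is the polygon with vertices (9,4), (3,4), (3,8), (9,8).
By the shoelace formula its area is 24.00.

24.00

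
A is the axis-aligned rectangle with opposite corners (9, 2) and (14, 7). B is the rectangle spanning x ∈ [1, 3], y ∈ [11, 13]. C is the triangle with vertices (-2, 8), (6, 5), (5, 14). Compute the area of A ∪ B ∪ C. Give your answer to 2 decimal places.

By inclusion–exclusion:
Individual areas: |A| = 25, |B| = 4, |C| = 34.5.
|A∩B| = 0 (no overlap).
|A∩C| = 0.
|B∩C| = 0.9643.
|A∩B∩C| = 0.
|A ∪ B ∪ C| = 63.5 − 0.9643 + 0 = 62.54.

62.54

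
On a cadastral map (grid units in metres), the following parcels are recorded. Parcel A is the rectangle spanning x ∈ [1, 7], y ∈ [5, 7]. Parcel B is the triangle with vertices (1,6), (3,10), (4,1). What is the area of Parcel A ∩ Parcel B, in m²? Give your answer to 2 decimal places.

4.34

The intersection is the polygon with vertices (3.333,7), (3.556,5), (1.6,5), (1,6), (1.5,7).
By the shoelace formula its area is 4.34.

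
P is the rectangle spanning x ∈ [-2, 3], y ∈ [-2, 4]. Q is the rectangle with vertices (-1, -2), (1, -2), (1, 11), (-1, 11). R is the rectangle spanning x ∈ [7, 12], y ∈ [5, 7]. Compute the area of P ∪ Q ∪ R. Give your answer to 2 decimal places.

54.00

By inclusion–exclusion:
Individual areas: |P| = 30, |Q| = 26, |R| = 10.
|P∩Q|: x∈[-1,1], y∈[-2,4] → 2·6 = 12.
|P∩R| = 0 (no overlap).
|Q∩R| = 0 (no overlap).
|P∩Q∩R| = 0.
|P ∪ Q ∪ R| = 66 − 12 + 0 = 54.00.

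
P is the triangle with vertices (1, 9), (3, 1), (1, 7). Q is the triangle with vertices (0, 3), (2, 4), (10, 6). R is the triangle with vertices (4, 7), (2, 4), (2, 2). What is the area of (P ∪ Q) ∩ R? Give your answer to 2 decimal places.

|P ∪ Q| = 3.914.
|(P ∪ Q) ∩ R| = 0.46.

0.46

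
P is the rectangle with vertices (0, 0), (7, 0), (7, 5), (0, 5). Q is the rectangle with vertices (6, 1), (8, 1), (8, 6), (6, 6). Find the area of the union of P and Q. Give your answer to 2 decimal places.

By inclusion–exclusion:
Individual areas: |P| = 35, |Q| = 10.
|P∩Q|: x∈[6,7], y∈[1,5] → 1·4 = 4.
|P ∪ Q| = 45 − 4 = 41.00.

41.00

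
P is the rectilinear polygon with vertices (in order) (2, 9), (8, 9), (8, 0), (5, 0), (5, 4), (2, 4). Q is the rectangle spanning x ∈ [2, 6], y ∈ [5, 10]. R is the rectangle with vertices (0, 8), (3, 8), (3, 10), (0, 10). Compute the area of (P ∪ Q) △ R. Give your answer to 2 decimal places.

48.00

|P ∪ Q| = 46.
|(P ∪ Q) ∩ R| = 2.
|(P ∪ Q) △ R| = 46 + 6 − 4 = 48.00.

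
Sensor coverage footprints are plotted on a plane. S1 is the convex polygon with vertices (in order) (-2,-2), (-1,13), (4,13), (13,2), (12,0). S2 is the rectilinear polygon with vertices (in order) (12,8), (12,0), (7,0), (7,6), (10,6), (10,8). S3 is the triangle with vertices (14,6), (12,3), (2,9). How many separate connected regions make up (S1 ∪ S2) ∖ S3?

2

(S1 ∪ S2) ∖ S3 splits into 2 disjoint pieces (area 139.0163, area 2.5).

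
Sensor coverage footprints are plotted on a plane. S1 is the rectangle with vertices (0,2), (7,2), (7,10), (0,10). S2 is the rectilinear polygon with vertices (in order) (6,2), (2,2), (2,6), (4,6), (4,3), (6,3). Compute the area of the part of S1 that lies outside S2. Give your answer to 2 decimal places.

46.00

|S1| = 56, |S1∩S2| = 10.
|S1 ∖ S2| = |S1| − |S1∩S2| = 56 − 10 = 46.00.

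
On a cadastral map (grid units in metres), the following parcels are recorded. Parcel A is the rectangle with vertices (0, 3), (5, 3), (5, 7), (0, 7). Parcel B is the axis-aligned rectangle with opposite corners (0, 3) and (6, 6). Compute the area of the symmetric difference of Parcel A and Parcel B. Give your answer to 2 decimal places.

|Parcel A∩Parcel B|: x∈[0,5], y∈[3,6] → 5·3 = 15.
|Parcel A △ Parcel B| = |Parcel A| + |Parcel B| − 2·|Parcel A∩Parcel B| = 20 + 18 − 30 = 8.00.

8.00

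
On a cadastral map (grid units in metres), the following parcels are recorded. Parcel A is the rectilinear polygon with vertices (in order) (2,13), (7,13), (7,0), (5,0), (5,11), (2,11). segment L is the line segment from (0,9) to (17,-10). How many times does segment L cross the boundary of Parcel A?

The segment meets the boundary at (7,1.176), (5,3.412).

2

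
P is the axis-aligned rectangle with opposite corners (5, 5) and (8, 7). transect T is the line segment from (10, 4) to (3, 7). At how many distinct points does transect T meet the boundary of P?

The segment meets the boundary at (5,6.143), (7.667,5).

2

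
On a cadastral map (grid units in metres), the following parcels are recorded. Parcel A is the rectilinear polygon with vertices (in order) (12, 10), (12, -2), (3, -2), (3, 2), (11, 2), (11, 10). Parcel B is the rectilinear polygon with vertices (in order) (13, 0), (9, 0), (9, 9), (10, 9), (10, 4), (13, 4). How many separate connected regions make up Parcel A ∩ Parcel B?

Parcel A ∩ Parcel B is a single connected region.

1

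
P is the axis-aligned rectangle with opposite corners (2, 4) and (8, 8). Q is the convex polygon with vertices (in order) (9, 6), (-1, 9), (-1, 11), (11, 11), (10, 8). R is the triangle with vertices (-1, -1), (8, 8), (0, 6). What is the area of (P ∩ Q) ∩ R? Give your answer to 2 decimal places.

1.52

The region (P ∩ Q) ∩ R is the polygon with vertices (4.909,7.227), (8,8), (6.692,6.692).
By the shoelace formula its area is 1.52.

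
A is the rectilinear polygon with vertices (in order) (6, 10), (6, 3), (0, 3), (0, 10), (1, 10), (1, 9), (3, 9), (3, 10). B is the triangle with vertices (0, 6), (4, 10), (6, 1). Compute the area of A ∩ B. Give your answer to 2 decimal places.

20.04

The intersection is the polygon with vertices (3.6,3), (0,6), (3,9), (4,10), (5.556,3).
By the shoelace formula its area is 20.04.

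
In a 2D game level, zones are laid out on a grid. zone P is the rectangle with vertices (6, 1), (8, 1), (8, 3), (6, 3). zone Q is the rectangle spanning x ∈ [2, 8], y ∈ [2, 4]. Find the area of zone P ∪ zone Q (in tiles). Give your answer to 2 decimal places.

By inclusion–exclusion:
Individual areas: |zone P| = 4, |zone Q| = 12.
|zone P∩zone Q|: x∈[6,8], y∈[2,3] → 2·1 = 2.
|zone P ∪ zone Q| = 16 − 2 = 14.00.

14.00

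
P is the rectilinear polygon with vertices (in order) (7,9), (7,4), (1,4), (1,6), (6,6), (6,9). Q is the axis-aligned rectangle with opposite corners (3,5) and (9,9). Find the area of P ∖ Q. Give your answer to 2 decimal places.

|P| = 15, |P∩Q| = 7.
|P ∖ Q| = |P| − |P∩Q| = 15 − 7 = 8.00.

8.00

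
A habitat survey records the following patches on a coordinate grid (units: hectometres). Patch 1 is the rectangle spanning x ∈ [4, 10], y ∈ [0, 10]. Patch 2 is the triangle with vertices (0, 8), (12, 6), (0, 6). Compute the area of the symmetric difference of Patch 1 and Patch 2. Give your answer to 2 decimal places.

|Patch 1| = 60, |Patch 2| = 12, |Patch 1∩Patch 2| = 5.
|Patch 1 △ Patch 2| = |Patch 1| + |Patch 2| − 2·|Patch 1∩Patch 2| = 60 + 12 − 10 = 62.00.

62.00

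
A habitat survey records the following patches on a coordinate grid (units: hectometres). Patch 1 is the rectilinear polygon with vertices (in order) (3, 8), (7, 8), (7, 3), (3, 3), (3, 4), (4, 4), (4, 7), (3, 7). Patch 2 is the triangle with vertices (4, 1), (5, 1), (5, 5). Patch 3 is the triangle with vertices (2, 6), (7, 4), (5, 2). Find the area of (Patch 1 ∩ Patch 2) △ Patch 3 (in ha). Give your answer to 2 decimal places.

6.51

|Patch 1 ∩ Patch 2| = 0.5.
|(Patch 1 ∩ Patch 2) ∩ Patch 3| = 0.4955.
|(Patch 1 ∩ Patch 2) △ Patch 3| = 0.5 + 7 − 0.9909 = 6.51.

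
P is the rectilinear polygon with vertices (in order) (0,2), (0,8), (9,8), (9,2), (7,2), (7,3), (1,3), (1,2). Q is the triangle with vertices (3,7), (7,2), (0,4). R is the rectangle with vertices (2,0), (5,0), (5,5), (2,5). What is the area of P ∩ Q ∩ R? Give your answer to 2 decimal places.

5.58

The intersection is the polygon with vertices (2,3.429), (2,5), (4.6,5), (5,4.5), (5,3), (3.5,3).
By the shoelace formula its area is 5.58.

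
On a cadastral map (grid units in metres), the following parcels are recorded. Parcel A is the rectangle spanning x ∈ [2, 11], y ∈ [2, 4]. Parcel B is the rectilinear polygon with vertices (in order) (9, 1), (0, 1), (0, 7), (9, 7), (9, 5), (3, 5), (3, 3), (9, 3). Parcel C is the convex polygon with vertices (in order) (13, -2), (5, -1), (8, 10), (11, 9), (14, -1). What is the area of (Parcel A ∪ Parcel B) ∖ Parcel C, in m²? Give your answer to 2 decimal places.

34.68

|Parcel A ∪ Parcel B| = 52.
|(Parcel A ∪ Parcel B) ∩ Parcel C| = 17.3182.
|(Parcel A ∪ Parcel B) ∖ Parcel C| = 52 − 17.3182 = 34.68.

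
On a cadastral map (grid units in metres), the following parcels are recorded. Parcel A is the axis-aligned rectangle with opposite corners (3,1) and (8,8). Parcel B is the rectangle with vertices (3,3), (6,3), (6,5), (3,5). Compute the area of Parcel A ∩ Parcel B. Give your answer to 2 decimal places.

6.00

|Parcel A∩Parcel B|: x∈[3,6], y∈[3,5] → 3·2 = 6.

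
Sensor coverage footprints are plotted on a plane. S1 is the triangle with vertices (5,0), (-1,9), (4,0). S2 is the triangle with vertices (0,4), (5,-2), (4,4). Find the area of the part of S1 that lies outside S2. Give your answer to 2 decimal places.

1.50

|S1| = 4.5, |S1∩S2| = 3.
|S1 ∖ S2| = |S1| − |S1∩S2| = 4.5 − 3 = 1.50.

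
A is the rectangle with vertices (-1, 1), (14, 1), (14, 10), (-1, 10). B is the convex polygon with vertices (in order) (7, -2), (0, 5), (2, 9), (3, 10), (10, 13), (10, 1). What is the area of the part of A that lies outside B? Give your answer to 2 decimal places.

59.50

|A| = 135, |A∩B| = 75.5.
|A ∖ B| = |A| − |A∩B| = 135 − 75.5 = 59.50.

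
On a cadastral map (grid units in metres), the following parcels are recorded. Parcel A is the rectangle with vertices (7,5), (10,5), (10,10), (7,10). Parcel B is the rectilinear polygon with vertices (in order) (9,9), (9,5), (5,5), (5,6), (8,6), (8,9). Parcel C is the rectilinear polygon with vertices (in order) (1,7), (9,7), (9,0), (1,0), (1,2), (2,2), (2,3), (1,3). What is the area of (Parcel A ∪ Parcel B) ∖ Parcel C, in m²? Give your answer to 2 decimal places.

|Parcel A ∪ Parcel B| = 17.
|(Parcel A ∪ Parcel B) ∩ Parcel C| = 6.
|(Parcel A ∪ Parcel B) ∖ Parcel C| = 17 − 6 = 11.00.

11.00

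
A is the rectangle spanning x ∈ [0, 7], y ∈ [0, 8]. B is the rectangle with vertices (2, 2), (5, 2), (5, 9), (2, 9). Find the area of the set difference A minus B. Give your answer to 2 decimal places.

38.00

|A∩B|: x∈[2,5], y∈[2,8] → 3·6 = 18.
|A| = 56.
|A ∖ B| = |A| − |A∩B| = 56 − 18 = 38.00.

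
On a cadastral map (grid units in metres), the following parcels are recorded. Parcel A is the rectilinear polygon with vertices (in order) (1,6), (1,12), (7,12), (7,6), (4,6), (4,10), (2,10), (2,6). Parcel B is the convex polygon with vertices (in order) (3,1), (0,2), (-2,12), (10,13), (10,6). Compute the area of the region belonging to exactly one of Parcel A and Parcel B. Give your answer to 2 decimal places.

|Parcel A| = 28, |Parcel B| = 107, |Parcel A∩Parcel B| = 28.
|Parcel A △ Parcel B| = |Parcel A| + |Parcel B| − 2·|Parcel A∩Parcel B| = 28 + 107 − 56 = 79.00.

79.00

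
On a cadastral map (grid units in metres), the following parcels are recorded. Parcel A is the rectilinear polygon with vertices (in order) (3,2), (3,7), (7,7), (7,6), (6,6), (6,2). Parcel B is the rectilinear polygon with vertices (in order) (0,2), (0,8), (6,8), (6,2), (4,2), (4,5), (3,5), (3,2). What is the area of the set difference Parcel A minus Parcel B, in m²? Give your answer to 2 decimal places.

4.00

|Parcel A| = 16, |Parcel A∩Parcel B| = 12.
|Parcel A ∖ Parcel B| = |Parcel A| − |Parcel A∩Parcel B| = 16 − 12 = 4.00.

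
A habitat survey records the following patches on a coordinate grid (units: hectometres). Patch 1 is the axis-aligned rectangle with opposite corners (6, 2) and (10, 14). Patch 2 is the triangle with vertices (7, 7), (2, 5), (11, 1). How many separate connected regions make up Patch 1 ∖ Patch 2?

Patch 1 ∖ Patch 2 splits into 2 disjoint pieces (area 34.95, area 1.6806).

2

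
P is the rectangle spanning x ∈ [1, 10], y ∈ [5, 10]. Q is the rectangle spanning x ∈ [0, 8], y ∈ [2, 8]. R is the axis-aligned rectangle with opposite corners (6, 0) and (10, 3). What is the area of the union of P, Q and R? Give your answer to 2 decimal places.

By inclusion–exclusion:
Individual areas: |P| = 45, |Q| = 48, |R| = 12.
|P∩Q|: x∈[1,8], y∈[5,8] → 7·3 = 21.
|P∩R| = 0 (no overlap).
|Q∩R|: x∈[6,8], y∈[2,3] → 2·1 = 2.
|P∩Q∩R| = 0.
|P ∪ Q ∪ R| = 105 − 23 + 0 = 82.00.

82.00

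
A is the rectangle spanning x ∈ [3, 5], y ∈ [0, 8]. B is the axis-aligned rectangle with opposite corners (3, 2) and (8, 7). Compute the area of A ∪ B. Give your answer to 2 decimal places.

31.00

By inclusion–exclusion:
Individual areas: |A| = 16, |B| = 25.
|A∩B|: x∈[3,5], y∈[2,7] → 2·5 = 10.
|A ∪ B| = 41 − 10 = 31.00.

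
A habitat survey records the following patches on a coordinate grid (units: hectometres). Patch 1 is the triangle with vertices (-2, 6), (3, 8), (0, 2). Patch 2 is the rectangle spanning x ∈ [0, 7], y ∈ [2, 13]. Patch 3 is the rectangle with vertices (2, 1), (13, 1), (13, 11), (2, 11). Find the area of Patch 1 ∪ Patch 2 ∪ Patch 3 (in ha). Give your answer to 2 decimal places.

146.80

By inclusion–exclusion:
Individual areas: |Patch 1| = 12, |Patch 2| = 77, |Patch 3| = 110.
|Patch 1∩Patch 2| = 7.2.
|Patch 1∩Patch 3| = 0.8.
|Patch 2∩Patch 3|: x∈[2,7], y∈[2,11] → 5·9 = 45.
|Patch 1∩Patch 2∩Patch 3| = 0.8.
|Patch 1 ∪ Patch 2 ∪ Patch 3| = 199 − 53 + 0.8 = 146.80.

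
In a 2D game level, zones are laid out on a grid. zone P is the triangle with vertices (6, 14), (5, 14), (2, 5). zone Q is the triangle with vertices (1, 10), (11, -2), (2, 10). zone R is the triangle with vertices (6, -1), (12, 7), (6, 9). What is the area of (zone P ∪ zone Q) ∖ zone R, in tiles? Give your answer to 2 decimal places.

9.18

|zone P ∪ zone Q| = 10.2699.
|(zone P ∪ zone Q) ∩ zone R| = 1.0866.
|(zone P ∪ zone Q) ∖ zone R| = 10.2699 − 1.0866 = 9.18.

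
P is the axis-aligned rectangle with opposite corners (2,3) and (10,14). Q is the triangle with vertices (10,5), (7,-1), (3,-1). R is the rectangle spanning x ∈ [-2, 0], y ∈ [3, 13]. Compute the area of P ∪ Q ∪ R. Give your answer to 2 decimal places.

By inclusion–exclusion:
Individual areas: |P| = 88, |Q| = 12, |R| = 20.
|P∩Q| = 1.3333.
|P∩R| = 0 (no overlap).
|Q∩R| = 0.
|P∩Q∩R| = 0.
|P ∪ Q ∪ R| = 120 − 1.3333 + 0 = 118.67.

118.67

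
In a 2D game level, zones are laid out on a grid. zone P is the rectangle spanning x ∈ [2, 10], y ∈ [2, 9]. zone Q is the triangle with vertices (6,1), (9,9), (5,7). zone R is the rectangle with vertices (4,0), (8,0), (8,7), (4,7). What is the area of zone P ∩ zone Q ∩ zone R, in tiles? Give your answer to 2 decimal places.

9.40

The intersection is the polygon with vertices (5,7), (8,7), (8,6.333), (6.375,2), (5.833,2).
By the shoelace formula its area is 9.40.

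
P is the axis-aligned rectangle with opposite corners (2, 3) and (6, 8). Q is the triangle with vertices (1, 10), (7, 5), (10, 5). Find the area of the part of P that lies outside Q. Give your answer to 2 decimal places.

17.73

|P| = 20, |P∩Q| = 2.2722.
|P ∖ Q| = |P| − |P∩Q| = 20 − 2.2722 = 17.73.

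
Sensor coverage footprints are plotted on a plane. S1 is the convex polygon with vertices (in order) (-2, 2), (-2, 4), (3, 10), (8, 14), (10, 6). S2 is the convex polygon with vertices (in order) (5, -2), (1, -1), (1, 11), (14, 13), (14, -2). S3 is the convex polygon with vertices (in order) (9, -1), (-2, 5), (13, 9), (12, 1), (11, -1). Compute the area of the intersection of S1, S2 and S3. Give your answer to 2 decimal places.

21.86

The intersection is the polygon with vertices (10,6), (1.414,3.138), (1,3.364), (1,5.8), (9.484,8.062).
By the shoelace formula its area is 21.86.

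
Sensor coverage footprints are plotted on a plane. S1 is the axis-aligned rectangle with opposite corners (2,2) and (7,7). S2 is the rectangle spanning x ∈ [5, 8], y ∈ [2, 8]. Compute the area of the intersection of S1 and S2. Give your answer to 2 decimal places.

10.00

|S1∩S2|: x∈[5,7], y∈[2,7] → 2·5 = 10.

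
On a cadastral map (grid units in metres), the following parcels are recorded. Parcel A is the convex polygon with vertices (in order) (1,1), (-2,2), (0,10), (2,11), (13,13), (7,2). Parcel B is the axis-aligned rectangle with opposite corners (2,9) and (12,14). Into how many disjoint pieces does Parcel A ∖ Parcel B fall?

Parcel A ∖ Parcel B splits into 2 disjoint pieces (area 77.8636, area 0.8258).

2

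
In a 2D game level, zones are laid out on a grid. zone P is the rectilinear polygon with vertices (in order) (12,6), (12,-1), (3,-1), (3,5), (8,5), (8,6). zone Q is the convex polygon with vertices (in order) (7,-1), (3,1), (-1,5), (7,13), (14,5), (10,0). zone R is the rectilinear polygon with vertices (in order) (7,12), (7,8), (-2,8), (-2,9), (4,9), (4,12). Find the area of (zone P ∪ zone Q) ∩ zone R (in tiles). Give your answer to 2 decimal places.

The region (zone P ∪ zone Q) ∩ zone R is the polygon with vertices (3,9), (4,9), (4,10), (6,12), (7,12), (7,8), (2,8).
By the shoelace formula its area is 11.50.

11.50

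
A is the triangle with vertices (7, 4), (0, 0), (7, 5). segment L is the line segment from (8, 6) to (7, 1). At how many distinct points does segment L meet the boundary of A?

0

The segment lies entirely outside A and never meets its boundary.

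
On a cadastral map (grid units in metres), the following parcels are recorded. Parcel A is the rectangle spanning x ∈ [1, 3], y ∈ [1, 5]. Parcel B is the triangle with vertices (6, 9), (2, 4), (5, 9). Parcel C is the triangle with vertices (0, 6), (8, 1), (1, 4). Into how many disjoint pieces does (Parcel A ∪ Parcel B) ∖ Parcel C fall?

(Parcel A ∪ Parcel B) ∖ Parcel C splits into 2 disjoint pieces (area 3.0125, area 5.1429).

2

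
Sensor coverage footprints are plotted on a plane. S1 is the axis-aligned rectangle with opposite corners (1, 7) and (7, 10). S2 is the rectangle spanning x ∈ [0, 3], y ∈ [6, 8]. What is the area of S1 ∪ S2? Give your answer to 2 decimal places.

22.00

By inclusion–exclusion:
Individual areas: |S1| = 18, |S2| = 6.
|S1∩S2|: x∈[1,3], y∈[7,8] → 2·1 = 2.
|S1 ∪ S2| = 24 − 2 = 22.00.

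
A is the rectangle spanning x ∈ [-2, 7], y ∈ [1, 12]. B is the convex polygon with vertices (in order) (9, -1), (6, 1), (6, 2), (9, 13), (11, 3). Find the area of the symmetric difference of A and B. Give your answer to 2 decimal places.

129.83

|A| = 99, |B| = 36.5, |A∩B| = 2.8333.
|A △ B| = |A| + |B| − 2·|A∩B| = 99 + 36.5 − 5.6667 = 129.83.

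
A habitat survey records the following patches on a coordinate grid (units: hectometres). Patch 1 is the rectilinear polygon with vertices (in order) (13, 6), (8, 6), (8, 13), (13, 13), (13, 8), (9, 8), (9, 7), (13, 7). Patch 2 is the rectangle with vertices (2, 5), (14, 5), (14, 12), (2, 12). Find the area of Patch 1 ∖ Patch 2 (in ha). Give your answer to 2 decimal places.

|Patch 1| = 31, |Patch 1∩Patch 2| = 26.
|Patch 1 ∖ Patch 2| = |Patch 1| − |Patch 1∩Patch 2| = 31 − 26 = 5.00.

5.00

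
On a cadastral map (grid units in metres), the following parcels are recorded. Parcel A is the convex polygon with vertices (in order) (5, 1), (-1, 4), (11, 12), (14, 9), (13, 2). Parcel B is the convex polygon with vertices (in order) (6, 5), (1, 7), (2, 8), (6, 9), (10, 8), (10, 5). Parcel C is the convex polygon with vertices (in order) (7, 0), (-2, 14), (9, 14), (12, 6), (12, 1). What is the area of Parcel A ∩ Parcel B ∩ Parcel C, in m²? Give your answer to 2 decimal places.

The intersection is the polygon with vertices (10,8), (10,5), (6,5), (3.019,6.192), (2.8,6.533), (6.364,8.909).
By the shoelace formula its area is 20.18.

20.18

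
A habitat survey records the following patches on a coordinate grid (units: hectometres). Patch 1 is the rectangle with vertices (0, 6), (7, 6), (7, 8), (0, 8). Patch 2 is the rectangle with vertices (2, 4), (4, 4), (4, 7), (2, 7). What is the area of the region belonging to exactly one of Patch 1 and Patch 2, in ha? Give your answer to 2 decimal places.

16.00

|Patch 1∩Patch 2|: x∈[2,4], y∈[6,7] → 2·1 = 2.
|Patch 1 △ Patch 2| = |Patch 1| + |Patch 2| − 2·|Patch 1∩Patch 2| = 14 + 6 − 4 = 16.00.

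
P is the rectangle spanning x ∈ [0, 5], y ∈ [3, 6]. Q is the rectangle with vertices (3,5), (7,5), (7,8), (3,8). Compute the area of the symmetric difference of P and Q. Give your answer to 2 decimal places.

23.00

|P∩Q|: x∈[3,5], y∈[5,6] → 2·1 = 2.
|P △ Q| = |P| + |Q| − 2·|P∩Q| = 15 + 12 − 4 = 23.00.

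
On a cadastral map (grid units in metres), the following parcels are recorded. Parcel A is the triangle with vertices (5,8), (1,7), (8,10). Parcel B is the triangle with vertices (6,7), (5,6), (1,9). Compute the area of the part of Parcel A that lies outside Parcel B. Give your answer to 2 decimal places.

2.14

|Parcel A| = 2.5, |Parcel A∩Parcel B| = 0.3601.
|Parcel A ∖ Parcel B| = |Parcel A| − |Parcel A∩Parcel B| = 2.5 − 0.3601 = 2.14.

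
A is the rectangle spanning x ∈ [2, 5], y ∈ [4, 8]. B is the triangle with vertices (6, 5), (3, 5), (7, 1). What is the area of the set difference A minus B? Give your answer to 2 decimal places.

|A| = 12, |A∩B| = 1.5.
|A ∖ B| = |A| − |A∩B| = 12 − 1.5 = 10.50.

10.50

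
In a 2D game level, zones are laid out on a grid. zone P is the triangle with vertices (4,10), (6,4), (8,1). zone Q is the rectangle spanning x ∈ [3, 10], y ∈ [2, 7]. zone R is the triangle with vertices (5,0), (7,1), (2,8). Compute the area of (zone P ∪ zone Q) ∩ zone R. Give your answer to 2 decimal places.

5.47

The region (zone P ∪ zone Q) ∩ zone R is the polygon with vertices (4.25,2), (3,5.333), (3,6.6), (6.286,2).
By the shoelace formula its area is 5.47.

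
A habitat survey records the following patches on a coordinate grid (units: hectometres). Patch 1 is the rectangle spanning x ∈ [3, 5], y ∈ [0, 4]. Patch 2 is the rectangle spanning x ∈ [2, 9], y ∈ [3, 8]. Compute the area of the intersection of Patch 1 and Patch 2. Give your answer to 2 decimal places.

2.00

|Patch 1∩Patch 2|: x∈[3,5], y∈[3,4] → 2·1 = 2.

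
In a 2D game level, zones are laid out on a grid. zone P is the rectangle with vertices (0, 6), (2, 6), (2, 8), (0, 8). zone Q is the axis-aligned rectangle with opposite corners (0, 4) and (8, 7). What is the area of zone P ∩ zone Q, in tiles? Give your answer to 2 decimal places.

|zone P∩zone Q|: x∈[0,2], y∈[6,7] → 2·1 = 2.

2.00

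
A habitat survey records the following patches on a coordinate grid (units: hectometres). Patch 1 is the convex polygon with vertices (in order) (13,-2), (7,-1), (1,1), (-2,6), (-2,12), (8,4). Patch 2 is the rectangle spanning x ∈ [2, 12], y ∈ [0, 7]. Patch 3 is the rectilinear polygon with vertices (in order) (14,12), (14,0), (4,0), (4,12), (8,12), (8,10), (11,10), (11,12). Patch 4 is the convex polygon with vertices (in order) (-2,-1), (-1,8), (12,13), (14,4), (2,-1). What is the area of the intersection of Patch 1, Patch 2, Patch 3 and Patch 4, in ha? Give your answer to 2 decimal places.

The intersection is the polygon with vertices (8,4), (9.546,2.144), (4.4,0), (4,0), (4,7), (4.25,7).
By the shoelace formula its area is 21.61.

21.61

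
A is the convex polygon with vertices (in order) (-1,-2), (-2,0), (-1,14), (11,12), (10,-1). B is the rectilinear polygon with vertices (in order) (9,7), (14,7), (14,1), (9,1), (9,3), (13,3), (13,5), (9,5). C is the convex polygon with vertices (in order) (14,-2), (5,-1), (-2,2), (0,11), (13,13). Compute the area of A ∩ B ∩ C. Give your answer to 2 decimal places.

5.54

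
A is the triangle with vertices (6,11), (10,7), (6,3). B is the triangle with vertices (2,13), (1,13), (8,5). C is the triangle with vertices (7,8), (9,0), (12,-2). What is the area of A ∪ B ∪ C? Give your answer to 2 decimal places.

By inclusion–exclusion:
Individual areas: |A| = 16, |B| = 4, |C| = 10.
|A∩B| = 0.381.
|A∩C| = 1.0667.
|B∩C| = 0.0125.
|A∩B∩C| = 0.0125.
|A ∪ B ∪ C| = 30 − 1.4601 + 0.0125 = 28.55.

28.55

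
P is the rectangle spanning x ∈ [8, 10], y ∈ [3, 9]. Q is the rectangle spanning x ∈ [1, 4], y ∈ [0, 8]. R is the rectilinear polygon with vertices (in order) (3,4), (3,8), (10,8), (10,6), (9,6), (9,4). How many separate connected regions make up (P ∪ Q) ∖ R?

3

(P ∪ Q) ∖ R splits into 3 disjoint pieces (area 4, area 2, area 20).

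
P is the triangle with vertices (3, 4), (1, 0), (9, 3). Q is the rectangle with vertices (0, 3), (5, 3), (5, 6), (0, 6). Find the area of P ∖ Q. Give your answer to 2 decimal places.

|P| = 13, |P∩Q| = 1.9167.
|P ∖ Q| = |P| − |P∩Q| = 13 − 1.9167 = 11.08.

11.08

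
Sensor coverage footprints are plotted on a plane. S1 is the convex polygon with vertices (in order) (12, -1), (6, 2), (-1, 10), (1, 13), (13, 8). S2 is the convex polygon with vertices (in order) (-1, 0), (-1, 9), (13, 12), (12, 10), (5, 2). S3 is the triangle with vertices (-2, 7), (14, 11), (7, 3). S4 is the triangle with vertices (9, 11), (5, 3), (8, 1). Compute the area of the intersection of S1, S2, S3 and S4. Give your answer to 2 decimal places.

The intersection is the polygon with vertices (6.19,3.36), (5.364,3.727), (8.286,9.571), (8.872,9.718), (8.5,6).
By the shoelace formula its area is 8.42.

8.42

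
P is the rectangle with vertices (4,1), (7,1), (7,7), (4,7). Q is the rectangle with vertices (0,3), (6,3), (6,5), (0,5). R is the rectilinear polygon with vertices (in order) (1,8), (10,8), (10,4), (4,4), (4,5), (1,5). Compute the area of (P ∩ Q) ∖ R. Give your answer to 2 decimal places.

|P ∩ Q| = 4.
|(P ∩ Q) ∩ R| = 2.
|(P ∩ Q) ∖ R| = 4 − 2 = 2.00.

2.00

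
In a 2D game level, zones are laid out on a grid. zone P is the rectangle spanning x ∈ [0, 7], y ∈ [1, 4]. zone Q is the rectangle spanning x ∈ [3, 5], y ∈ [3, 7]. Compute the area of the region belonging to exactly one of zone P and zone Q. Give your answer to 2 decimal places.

25.00

|zone P∩zone Q|: x∈[3,5], y∈[3,4] → 2·1 = 2.
|zone P △ zone Q| = |zone P| + |zone Q| − 2·|zone P∩zone Q| = 21 + 8 − 4 = 25.00.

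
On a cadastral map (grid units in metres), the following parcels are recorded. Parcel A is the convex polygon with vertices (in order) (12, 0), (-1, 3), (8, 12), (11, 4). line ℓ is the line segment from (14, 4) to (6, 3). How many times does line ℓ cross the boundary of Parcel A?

The segment meets the boundary at (11.091,3.636).

1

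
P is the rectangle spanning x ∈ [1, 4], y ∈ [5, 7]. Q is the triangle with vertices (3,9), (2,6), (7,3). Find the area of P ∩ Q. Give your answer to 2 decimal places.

The intersection is the polygon with vertices (4,7), (4,5), (3.667,5), (2,6), (2.333,7).
By the shoelace formula its area is 3.00.

3.00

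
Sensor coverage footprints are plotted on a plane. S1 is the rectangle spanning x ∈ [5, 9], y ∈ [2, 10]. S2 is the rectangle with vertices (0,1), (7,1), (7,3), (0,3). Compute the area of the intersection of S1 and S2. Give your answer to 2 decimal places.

|S1∩S2|: x∈[5,7], y∈[2,3] → 2·1 = 2.

2.00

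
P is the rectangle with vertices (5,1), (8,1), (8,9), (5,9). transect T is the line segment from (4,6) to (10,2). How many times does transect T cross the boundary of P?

2

The segment meets the boundary at (8,3.333), (5,5.333).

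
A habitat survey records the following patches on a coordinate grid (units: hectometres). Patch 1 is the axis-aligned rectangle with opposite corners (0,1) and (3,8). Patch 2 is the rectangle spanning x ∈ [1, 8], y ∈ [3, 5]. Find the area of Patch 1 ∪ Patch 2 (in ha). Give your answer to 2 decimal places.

By inclusion–exclusion:
Individual areas: |Patch 1| = 21, |Patch 2| = 14.
|Patch 1∩Patch 2|: x∈[1,3], y∈[3,5] → 2·2 = 4.
|Patch 1 ∪ Patch 2| = 35 − 4 = 31.00.

31.00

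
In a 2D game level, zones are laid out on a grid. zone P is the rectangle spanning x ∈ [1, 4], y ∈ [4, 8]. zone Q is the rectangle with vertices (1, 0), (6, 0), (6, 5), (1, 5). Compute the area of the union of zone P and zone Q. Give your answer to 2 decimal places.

34.00

By inclusion–exclusion:
Individual areas: |zone P| = 12, |zone Q| = 25.
|zone P∩zone Q|: x∈[1,4], y∈[4,5] → 3·1 = 3.
|zone P ∪ zone Q| = 37 − 3 = 34.00.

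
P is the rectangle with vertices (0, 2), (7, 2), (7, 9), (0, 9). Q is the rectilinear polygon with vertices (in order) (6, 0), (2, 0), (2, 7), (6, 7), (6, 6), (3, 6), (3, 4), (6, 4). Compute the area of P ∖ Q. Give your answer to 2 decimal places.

|P| = 49, |P∩Q| = 14.
|P ∖ Q| = |P| − |P∩Q| = 49 − 14 = 35.00.

35.00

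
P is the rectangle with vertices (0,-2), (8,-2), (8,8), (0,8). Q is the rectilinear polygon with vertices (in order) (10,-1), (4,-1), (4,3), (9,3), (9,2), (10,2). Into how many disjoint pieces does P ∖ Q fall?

1

P ∖ Q is a single connected region.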